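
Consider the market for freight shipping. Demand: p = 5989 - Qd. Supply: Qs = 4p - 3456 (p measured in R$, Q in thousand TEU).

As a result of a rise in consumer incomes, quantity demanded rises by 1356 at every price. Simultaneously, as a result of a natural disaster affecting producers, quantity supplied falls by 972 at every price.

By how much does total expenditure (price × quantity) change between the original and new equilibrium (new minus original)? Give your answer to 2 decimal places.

Initially, 5989 - p = 4p - 3456, so 9445 = 5p and p = 1889, Q = 4100.
The new curves are Qd = 7345 - p (demand) and Qs = 4p - 4428 (supply).
Setting them equal: 7345 - p = 4p - 4428 → 11773 = 5p, so p = 2354.6 and Q = 4990.4.
Expenditure moves from 1889×4100 = 7744900 to 2354.6×4990.4 = 11750395.84; change = +4005495.84.

+4005495.84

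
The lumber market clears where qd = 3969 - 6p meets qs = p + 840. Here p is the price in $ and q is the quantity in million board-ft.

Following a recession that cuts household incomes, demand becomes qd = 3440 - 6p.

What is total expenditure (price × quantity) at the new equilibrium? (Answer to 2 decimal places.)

Before the shock: 3969 - 6p = p + 840 ⇒ 3129 = 7p ⇒ p = 447, q = 1287.
With the change applied: demand qd = 3440 - 6p, supply qs = p + 840.
Clearing the new market: 3440 - 6p = p + 840, so p = 2600/7 ≈ 371.4286 and q = 8480/7 ≈ 1211.4286.
New expenditure = 371.4286 × 1211.4286 = 449959.18.

449959.18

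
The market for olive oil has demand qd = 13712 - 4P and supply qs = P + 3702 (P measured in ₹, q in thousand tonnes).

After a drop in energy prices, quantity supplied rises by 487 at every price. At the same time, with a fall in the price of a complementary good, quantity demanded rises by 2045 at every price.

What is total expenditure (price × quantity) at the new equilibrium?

15044415.36

Initially, 13712 - 4P = P + 3702, so 10010 = 5P and P = 2002, q = 5704.
After the shift, demand is qd = 15757 - 4P and supply is qs = P + 4189.
Clearing the new market: 15757 - 4P = P + 4189, so P = 2313.6 and q = 6502.6.
New expenditure = 2313.6 × 6502.6 = 15044415.36.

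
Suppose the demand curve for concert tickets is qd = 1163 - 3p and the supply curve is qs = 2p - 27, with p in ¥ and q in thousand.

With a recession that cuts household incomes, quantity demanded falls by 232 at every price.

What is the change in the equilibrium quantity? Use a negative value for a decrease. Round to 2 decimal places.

Initially, 1163 - 3p = 2p - 27, so 1190 = 5p and p = 238, q = 449.
After the shift, demand is qd = 931 - 3p and supply is qs = 2p - 27.
Equate the new curves: 931 - 3p = 2p - 27, giving 958 = 5p, p = 191.6, q = 356.2.
Δq = 356.2 − 449 = -92.80.

-92.80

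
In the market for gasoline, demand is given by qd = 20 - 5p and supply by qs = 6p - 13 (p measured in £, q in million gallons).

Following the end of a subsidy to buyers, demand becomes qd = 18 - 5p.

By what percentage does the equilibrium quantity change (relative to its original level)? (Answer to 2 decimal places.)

-21.82

Original equilibrium: 20 - 5p = 6p - 13 gives 33 = 11p, so p = 3 and q = 5.
After the shift, demand is qd = 18 - 5p and supply is qs = 6p - 13.
Equate the new curves: 18 - 5p = 6p - 13, giving 31 = 11p, p = 31/11 ≈ 2.8182, q = 43/11 ≈ 3.9091.
%Δq = (3.9091 − 5) / 5 × 100 = -21.82%.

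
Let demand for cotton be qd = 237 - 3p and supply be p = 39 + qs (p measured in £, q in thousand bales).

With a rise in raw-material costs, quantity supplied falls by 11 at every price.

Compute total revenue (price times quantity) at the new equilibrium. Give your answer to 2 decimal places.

1560.56

Initially, 237 - 3p = p - 39, so 276 = 4p and p = 69, q = 30.
With the change applied: demand qd = 237 - 3p, supply qs = p - 50.
Equate the new curves: 237 - 3p = p - 50, giving 287 = 4p, p = 71.75, q = 21.75.
New expenditure = 71.75 × 21.75 = 1560.56.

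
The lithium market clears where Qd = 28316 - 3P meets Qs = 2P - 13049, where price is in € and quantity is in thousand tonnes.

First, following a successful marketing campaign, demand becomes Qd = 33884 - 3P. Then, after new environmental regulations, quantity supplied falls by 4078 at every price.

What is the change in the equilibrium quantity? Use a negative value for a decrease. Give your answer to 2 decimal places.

Original equilibrium: 28316 - 3P = 2P - 13049 gives 41365 = 5P, so P = 8273 and Q = 3497.
The new curves are Qd = 33884 - 3P (demand) and Qs = 2P - 17127 (supply).
New equilibrium: 33884 - 3P = 2P - 17127 ⇒ 51011 = 5P ⇒ P = 10202.2, Q = 3277.4.
ΔQ = 3277.4 − 3497 = -219.60.

-219.60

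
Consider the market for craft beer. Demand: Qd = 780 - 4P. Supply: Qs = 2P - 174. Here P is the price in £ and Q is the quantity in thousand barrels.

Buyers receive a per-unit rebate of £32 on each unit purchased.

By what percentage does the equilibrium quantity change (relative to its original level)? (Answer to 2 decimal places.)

Initially, 780 - 4P = 2P - 174, so 954 = 6P and P = 159, Q = 144.
Since buyers' out-of-pocket price is the market price minus the rebate, the effective demand curve becomes Qd = 908 - 4P.
New equilibrium: 908 - 4P = 2P - 174 ⇒ 1082 = 6P ⇒ P = 541/3 ≈ 180.3333, Q = 560/3 ≈ 186.6667.
%ΔQ = (186.6667 − 144) / 144 × 100 = +29.63%.

+29.63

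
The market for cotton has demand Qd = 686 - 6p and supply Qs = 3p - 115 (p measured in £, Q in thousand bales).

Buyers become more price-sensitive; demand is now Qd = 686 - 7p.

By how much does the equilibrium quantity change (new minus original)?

Initially, 686 - 6p = 3p - 115, so 801 = 9p and p = 89, Q = 152.
The shock moves the curves to Qd = 686 - 7p and Qs = 3p - 115.
New equilibrium: 686 - 7p = 3p - 115 ⇒ 801 = 10p ⇒ p = 80.1, Q = 125.3.
ΔQ = 125.3 − 152 = -26.7.

-26.7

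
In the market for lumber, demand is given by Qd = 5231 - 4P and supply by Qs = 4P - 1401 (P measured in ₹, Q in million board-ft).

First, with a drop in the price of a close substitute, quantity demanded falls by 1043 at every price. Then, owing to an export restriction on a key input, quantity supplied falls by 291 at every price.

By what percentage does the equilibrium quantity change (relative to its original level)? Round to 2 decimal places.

Initially, 5231 - 4P = 4P - 1401, so 6632 = 8P and P = 829, Q = 1915.
The new curves are Qd = 4188 - 4P (demand) and Qs = 4P - 1692 (supply).
Setting them equal: 4188 - 4P = 4P - 1692 → 5880 = 8P, so P = 735 and Q = 1248.
%ΔQ = (1248 − 1915) / 1915 × 100 = -34.83%.

-34.83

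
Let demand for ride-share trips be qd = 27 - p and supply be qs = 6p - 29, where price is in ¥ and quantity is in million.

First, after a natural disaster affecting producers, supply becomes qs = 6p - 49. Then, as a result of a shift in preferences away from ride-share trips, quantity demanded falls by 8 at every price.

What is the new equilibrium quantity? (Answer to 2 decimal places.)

9.29

Before the shock: 27 - p = 6p - 29 ⇒ 56 = 7p ⇒ p = 8, q = 19.
The new curves are qd = 19 - p (demand) and qs = 6p - 49 (supply).
Equate the new curves: 19 - p = 6p - 49, giving 68 = 7p, p = 68/7 ≈ 9.7143, q = 65/7 ≈ 9.2857.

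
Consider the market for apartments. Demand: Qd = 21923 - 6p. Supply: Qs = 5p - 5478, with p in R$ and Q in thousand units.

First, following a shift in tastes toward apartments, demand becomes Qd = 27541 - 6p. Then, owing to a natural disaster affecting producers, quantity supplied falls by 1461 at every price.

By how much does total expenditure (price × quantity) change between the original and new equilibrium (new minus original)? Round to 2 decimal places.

Before the shock: 21923 - 6p = 5p - 5478 ⇒ 27401 = 11p ⇒ p = 2491, Q = 6977.
With the change applied: demand Qd = 27541 - 6p, supply Qs = 5p - 6939.
Setting them equal: 27541 - 6p = 5p - 6939 → 34480 = 11p, so p = 34480/11 ≈ 3134.5455 and Q = 96071/11 ≈ 8733.7273.
Expenditure moves from 2491×6977 = 17379707 to 3134.5455×8733.7273 = 27376265.1240; change = +9996558.12.

+9996558.12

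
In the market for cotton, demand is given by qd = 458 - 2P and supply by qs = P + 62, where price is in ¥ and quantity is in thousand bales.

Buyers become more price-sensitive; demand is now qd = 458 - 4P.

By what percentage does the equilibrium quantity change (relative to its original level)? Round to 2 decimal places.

Solve the original market: 458 - 2P = P + 62, hence P = 132 and q = 194.
With the change applied: demand qd = 458 - 4P, supply qs = P + 62.
New equilibrium: 458 - 4P = P + 62 ⇒ 396 = 5P ⇒ P = 79.2, q = 141.2.
%Δq = (141.2 − 194) / 194 × 100 = -27.22%.

-27.22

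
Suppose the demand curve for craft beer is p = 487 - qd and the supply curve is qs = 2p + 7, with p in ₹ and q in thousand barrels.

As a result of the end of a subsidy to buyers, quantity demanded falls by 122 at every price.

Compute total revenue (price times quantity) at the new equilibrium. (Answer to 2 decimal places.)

29316.22

Before the shock: 487 - p = 2p + 7 ⇒ 480 = 3p ⇒ p = 160, q = 327.
After the shift, demand is qd = 365 - p and supply is qs = 2p + 7.
Clearing the new market: 365 - p = 2p + 7, so p = 358/3 ≈ 119.3333 and q = 737/3 ≈ 245.6667.
New expenditure = 119.3333 × 245.6667 = 29316.22.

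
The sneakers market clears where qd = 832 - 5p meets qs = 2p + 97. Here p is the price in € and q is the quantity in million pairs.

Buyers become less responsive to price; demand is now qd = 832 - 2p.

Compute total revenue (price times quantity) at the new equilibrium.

85351.875

Before the shock: 832 - 5p = 2p + 97 ⇒ 735 = 7p ⇒ p = 105, q = 307.
The shock moves the curves to qd = 832 - 2p and qs = 2p + 97.
Clearing the new market: 832 - 2p = 2p + 97, so p = 183.75 and q = 464.5.
New expenditure = 183.75 × 464.5 = 85351.875.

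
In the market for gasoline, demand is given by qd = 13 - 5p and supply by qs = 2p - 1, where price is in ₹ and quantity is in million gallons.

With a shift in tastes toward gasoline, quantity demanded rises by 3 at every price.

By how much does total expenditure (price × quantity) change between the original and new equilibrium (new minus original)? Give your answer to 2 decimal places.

Original equilibrium: 13 - 5p = 2p - 1 gives 14 = 7p, so p = 2 and q = 3.
After the shift, demand is qd = 16 - 5p and supply is qs = 2p - 1.
Setting them equal: 16 - 5p = 2p - 1 → 17 = 7p, so p = 17/7 ≈ 2.4286 and q = 27/7 ≈ 3.8571.
Expenditure moves from 2×3 = 6 to 2.4286×3.8571 = 9.3673; change = +3.37.

+3.37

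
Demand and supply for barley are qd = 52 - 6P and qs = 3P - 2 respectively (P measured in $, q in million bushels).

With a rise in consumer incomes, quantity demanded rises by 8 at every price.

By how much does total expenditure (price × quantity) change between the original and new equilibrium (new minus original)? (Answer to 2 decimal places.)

Initially, 52 - 6P = 3P - 2, so 54 = 9P and P = 6, q = 16.
The new curves are qd = 60 - 6P (demand) and qs = 3P - 2 (supply).
Clearing the new market: 60 - 6P = 3P - 2, so P = 62/9 ≈ 6.8889 and q = 56/3 ≈ 18.6667.
Expenditure moves from 6×16 = 96 to 6.8889×18.6667 = 128.5926; change = +32.59.

+32.59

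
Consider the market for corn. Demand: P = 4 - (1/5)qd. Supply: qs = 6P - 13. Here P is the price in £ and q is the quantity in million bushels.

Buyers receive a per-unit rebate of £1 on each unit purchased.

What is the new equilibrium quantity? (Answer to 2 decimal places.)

Solve the original market: 20 - 5P = 6P - 13, hence P = 3 and q = 5.
Since buyers' out-of-pocket price is the market price minus the rebate, the effective demand curve becomes qd = 25 - 5P.
New equilibrium: 25 - 5P = 6P - 13 ⇒ 38 = 11P ⇒ P = 38/11 ≈ 3.4545, q = 85/11 ≈ 7.7273.

7.73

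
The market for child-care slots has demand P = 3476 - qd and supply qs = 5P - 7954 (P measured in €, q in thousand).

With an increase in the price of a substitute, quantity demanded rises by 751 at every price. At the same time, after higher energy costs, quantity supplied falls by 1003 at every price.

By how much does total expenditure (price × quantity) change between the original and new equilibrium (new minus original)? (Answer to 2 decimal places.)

Before the shock: 3476 - P = 5P - 7954 ⇒ 11430 = 6P ⇒ P = 1905, q = 1571.
The shock moves the curves to qd = 4227 - P and qs = 5P - 8957.
Setting them equal: 4227 - P = 5P - 8957 → 13184 = 6P, so P = 6592/3 ≈ 2197.3333 and q = 6089/3 ≈ 2029.6667.
Expenditure moves from 1905×1571 = 2992755 to 2197.3333×2029.6667 = 4459854.2222; change = +1467099.22.

+1467099.22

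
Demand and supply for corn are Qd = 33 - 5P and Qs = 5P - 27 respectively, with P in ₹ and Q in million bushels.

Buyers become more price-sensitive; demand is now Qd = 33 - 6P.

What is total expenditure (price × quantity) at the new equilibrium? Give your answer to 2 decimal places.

1.49

Solve the original market: 33 - 5P = 5P - 27, hence P = 6 and Q = 3.
The new curves are Qd = 33 - 6P (demand) and Qs = 5P - 27 (supply).
New equilibrium: 33 - 6P = 5P - 27 ⇒ 60 = 11P ⇒ P = 60/11 ≈ 5.4545, Q = 3/11 ≈ 0.2727.
New expenditure = 5.4545 × 0.2727 = 1.49.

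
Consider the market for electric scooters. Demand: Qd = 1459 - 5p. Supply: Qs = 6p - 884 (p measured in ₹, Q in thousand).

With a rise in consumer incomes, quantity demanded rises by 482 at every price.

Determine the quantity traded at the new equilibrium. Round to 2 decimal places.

Original equilibrium: 1459 - 5p = 6p - 884 gives 2343 = 11p, so p = 213 and Q = 394.
With the change applied: demand Qd = 1941 - 5p, supply Qs = 6p - 884.
New equilibrium: 1941 - 5p = 6p - 884 ⇒ 2825 = 11p ⇒ p = 2825/11 ≈ 256.8182, Q = 7226/11 ≈ 656.9091.

656.91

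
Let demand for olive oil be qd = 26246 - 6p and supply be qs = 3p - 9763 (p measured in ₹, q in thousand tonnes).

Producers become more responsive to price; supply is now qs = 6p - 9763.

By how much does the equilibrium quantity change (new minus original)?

+6001.5

Solve the original market: 26246 - 6p = 3p - 9763, hence p = 4001 and q = 2240.
The shock moves the curves to qd = 26246 - 6p and qs = 6p - 9763.
Setting them equal: 26246 - 6p = 6p - 9763 → 36009 = 12p, so p = 3000.75 and q = 8241.5.
Δq = 8241.5 − 2240 = +6001.5.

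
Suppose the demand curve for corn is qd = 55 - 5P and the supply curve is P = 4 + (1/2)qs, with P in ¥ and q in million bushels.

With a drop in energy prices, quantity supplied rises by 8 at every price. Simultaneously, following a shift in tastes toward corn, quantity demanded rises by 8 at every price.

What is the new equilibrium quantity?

Initially, 55 - 5P = 2P - 8, so 63 = 7P and P = 9, q = 10.
The shock moves the curves to qd = 63 - 5P and qs = 2P.
New equilibrium: 63 - 5P = 2P ⇒ 63 = 7P ⇒ P = 9, q = 18.

18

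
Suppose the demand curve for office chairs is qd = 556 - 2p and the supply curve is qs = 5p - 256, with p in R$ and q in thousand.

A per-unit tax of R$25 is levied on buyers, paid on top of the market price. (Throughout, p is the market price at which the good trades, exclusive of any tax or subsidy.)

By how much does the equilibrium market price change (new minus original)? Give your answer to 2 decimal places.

-7.14

Original equilibrium: 556 - 2p = 5p - 256 gives 812 = 7p, so p = 116 and q = 324.
Since buyers pay the price plus the tax, the effective demand curve becomes qd = 506 - 2p.
Clearing the new market: 506 - 2p = 5p - 256, so p = 762/7 ≈ 108.8571 and q = 2018/7 ≈ 288.2857.
Δp = 108.8571 − 116 = -7.14.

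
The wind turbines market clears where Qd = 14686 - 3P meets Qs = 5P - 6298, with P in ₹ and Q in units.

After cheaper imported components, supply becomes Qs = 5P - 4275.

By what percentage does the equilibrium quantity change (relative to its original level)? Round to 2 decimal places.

+11.13

Original equilibrium: 14686 - 3P = 5P - 6298 gives 20984 = 8P, so P = 2623 and Q = 6817.
The new curves are Qd = 14686 - 3P (demand) and Qs = 5P - 4275 (supply).
Clearing the new market: 14686 - 3P = 5P - 4275, so P = 2370.125 and Q = 7575.625.
%ΔQ = (7575.625 − 6817) / 6817 × 100 = +11.13%.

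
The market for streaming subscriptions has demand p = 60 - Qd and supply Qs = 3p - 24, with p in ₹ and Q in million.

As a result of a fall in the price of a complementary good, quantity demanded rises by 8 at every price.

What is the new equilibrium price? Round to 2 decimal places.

Before the shock: 60 - p = 3p - 24 ⇒ 84 = 4p ⇒ p = 21, Q = 39.
The new curves are Qd = 68 - p (demand) and Qs = 3p - 24 (supply).
Clearing the new market: 68 - p = 3p - 24, so p = 23 and Q = 45.

23.00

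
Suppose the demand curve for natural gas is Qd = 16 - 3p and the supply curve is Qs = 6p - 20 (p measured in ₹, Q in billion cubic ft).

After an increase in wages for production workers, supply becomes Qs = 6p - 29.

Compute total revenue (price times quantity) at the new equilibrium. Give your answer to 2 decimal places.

Solve the original market: 16 - 3p = 6p - 20, hence p = 4 and Q = 4.
With the change applied: demand Qd = 16 - 3p, supply Qs = 6p - 29.
Clearing the new market: 16 - 3p = 6p - 29, so p = 5 and Q = 1.
New expenditure = 5 × 1 = 5.00.

5.00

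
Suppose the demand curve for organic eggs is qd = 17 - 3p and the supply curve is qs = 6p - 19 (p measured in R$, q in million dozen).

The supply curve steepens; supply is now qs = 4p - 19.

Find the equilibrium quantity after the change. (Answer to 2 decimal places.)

Original equilibrium: 17 - 3p = 6p - 19 gives 36 = 9p, so p = 4 and q = 5.
The shock moves the curves to qd = 17 - 3p and qs = 4p - 19.
Equate the new curves: 17 - 3p = 4p - 19, giving 36 = 7p, p = 36/7 ≈ 5.1429, q = 11/7 ≈ 1.5714.

1.57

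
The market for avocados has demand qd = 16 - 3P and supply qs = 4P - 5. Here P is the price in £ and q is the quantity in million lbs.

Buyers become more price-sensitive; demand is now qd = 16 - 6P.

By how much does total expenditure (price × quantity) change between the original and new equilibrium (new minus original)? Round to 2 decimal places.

-13.86

Original equilibrium: 16 - 3P = 4P - 5 gives 21 = 7P, so P = 3 and q = 7.
With the change applied: demand qd = 16 - 6P, supply qs = 4P - 5.
Equate the new curves: 16 - 6P = 4P - 5, giving 21 = 10P, P = 2.1, q = 3.4.
Expenditure moves from 3×7 = 21 to 2.1×3.4 = 7.14; change = -13.86.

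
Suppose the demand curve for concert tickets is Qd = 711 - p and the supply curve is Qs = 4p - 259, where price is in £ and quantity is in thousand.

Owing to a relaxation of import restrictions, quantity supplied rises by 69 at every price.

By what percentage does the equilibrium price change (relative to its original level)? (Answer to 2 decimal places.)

-7.11

Initially, 711 - p = 4p - 259, so 970 = 5p and p = 194, Q = 517.
With the change applied: demand Qd = 711 - p, supply Qs = 4p - 190.
Clearing the new market: 711 - p = 4p - 190, so p = 180.2 and Q = 530.8.
%Δp = (180.2 − 194) / 194 × 100 = -7.11%.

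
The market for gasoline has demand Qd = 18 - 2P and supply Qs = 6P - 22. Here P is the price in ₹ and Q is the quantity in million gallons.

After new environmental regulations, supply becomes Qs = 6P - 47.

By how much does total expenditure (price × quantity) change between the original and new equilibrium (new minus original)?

-25.78125

Original equilibrium: 18 - 2P = 6P - 22 gives 40 = 8P, so P = 5 and Q = 8.
The shock moves the curves to Qd = 18 - 2P and Qs = 6P - 47.
Equate the new curves: 18 - 2P = 6P - 47, giving 65 = 8P, P = 8.125, Q = 1.75.
Expenditure moves from 5×8 = 40 to 8.125×1.75 = 14.21875; change = -25.78125.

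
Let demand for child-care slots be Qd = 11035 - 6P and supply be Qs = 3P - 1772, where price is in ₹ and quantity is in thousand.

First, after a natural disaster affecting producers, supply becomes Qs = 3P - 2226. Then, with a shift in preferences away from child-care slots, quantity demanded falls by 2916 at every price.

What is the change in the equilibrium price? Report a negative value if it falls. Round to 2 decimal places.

Original equilibrium: 11035 - 6P = 3P - 1772 gives 12807 = 9P, so P = 1423 and Q = 2497.
With the change applied: demand Qd = 8119 - 6P, supply Qs = 3P - 2226.
New equilibrium: 8119 - 6P = 3P - 2226 ⇒ 10345 = 9P ⇒ P = 10345/9 ≈ 1149.4444, Q = 3667/3 ≈ 1222.3333.
ΔP = 1149.4444 − 1423 = -273.56.

-273.56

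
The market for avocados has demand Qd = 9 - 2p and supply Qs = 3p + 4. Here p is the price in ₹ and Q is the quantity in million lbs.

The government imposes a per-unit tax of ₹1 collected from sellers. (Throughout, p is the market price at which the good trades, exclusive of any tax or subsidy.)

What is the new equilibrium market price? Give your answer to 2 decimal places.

Initially, 9 - 2p = 3p + 4, so 5 = 5p and p = 1, Q = 7.
Since sellers keep the price net of the tax, the effective supply curve becomes Qs = 3p + 1.
New equilibrium: 9 - 2p = 3p + 1 ⇒ 8 = 5p ⇒ p = 1.6, Q = 5.8.

1.60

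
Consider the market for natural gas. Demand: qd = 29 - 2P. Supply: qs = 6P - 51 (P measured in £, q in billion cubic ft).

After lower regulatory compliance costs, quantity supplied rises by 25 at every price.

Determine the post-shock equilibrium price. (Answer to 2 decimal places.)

6.88

Before the shock: 29 - 2P = 6P - 51 ⇒ 80 = 8P ⇒ P = 10, q = 9.
With the change applied: demand qd = 29 - 2P, supply qs = 6P - 26.
Equate the new curves: 29 - 2P = 6P - 26, giving 55 = 8P, P = 6.875, q = 15.25.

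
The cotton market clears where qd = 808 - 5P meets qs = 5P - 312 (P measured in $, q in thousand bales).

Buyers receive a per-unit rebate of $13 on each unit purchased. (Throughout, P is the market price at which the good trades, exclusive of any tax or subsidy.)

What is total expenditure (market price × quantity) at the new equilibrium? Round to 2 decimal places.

33239.25

Initially, 808 - 5P = 5P - 312, so 1120 = 10P and P = 112, q = 248.
Since buyers' out-of-pocket price is the market price minus the rebate, the effective demand curve becomes qd = 873 - 5P.
New equilibrium: 873 - 5P = 5P - 312 ⇒ 1185 = 10P ⇒ P = 118.5, q = 280.5.
New expenditure = 118.5 × 280.5 = 33239.25.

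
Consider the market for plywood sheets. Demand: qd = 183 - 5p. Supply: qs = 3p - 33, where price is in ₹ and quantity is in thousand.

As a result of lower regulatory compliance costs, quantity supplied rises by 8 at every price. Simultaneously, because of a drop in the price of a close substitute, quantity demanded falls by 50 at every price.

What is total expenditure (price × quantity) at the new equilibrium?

676.4375

Before the shock: 183 - 5p = 3p - 33 ⇒ 216 = 8p ⇒ p = 27, q = 48.
The shock moves the curves to qd = 133 - 5p and qs = 3p - 25.
New equilibrium: 133 - 5p = 3p - 25 ⇒ 158 = 8p ⇒ p = 19.75, q = 34.25.
New expenditure = 19.75 × 34.25 = 676.4375.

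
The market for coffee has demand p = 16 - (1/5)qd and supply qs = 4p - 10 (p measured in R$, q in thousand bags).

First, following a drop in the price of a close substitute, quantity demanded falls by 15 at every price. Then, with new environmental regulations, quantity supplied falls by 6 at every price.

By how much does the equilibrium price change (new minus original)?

Original equilibrium: 80 - 5p = 4p - 10 gives 90 = 9p, so p = 10 and q = 30.
After the shift, demand is qd = 65 - 5p and supply is qs = 4p - 16.
New equilibrium: 65 - 5p = 4p - 16 ⇒ 81 = 9p ⇒ p = 9, q = 20.
Δp = 9 − 10 = -1.

-1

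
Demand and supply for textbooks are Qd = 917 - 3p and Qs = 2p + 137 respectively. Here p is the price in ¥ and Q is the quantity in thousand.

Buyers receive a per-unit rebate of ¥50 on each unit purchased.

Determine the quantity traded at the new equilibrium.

Original equilibrium: 917 - 3p = 2p + 137 gives 780 = 5p, so p = 156 and Q = 449.
Since buyers' out-of-pocket price is the market price minus the rebate, the effective demand curve becomes Qd = 1067 - 3p.
New equilibrium: 1067 - 3p = 2p + 137 ⇒ 930 = 5p ⇒ p = 186, Q = 509.

509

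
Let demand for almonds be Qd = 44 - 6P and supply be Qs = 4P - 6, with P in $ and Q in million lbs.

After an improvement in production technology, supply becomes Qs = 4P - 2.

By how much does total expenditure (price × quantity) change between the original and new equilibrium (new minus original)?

+5.44

Solve the original market: 44 - 6P = 4P - 6, hence P = 5 and Q = 14.
With the change applied: demand Qd = 44 - 6P, supply Qs = 4P - 2.
New equilibrium: 44 - 6P = 4P - 2 ⇒ 46 = 10P ⇒ P = 4.6, Q = 16.4.
Expenditure moves from 5×14 = 70 to 4.6×16.4 = 75.44; change = +5.44.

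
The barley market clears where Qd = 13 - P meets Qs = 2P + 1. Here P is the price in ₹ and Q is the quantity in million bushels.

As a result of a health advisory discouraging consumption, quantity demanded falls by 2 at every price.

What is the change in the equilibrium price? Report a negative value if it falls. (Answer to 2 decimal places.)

-0.67

Solve the original market: 13 - P = 2P + 1, hence P = 4 and Q = 9.
After the shift, demand is Qd = 11 - P and supply is Qs = 2P + 1.
New equilibrium: 11 - P = 2P + 1 ⇒ 10 = 3P ⇒ P = 10/3 ≈ 3.3333, Q = 23/3 ≈ 7.6667.
ΔP = 3.3333 − 4 = -0.67.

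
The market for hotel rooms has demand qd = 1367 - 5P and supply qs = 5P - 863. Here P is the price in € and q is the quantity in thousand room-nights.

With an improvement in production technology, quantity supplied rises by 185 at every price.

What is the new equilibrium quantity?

344.5

Initially, 1367 - 5P = 5P - 863, so 2230 = 10P and P = 223, q = 252.
After the shift, demand is qd = 1367 - 5P and supply is qs = 5P - 678.
Clearing the new market: 1367 - 5P = 5P - 678, so P = 204.5 and q = 344.5.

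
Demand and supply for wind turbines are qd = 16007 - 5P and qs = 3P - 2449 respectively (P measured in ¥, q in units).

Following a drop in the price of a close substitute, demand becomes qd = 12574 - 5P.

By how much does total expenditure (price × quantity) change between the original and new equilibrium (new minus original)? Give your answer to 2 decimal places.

-4336576.33

Solve the original market: 16007 - 5P = 3P - 2449, hence P = 2307 and q = 4472.
The shock moves the curves to qd = 12574 - 5P and qs = 3P - 2449.
Equate the new curves: 12574 - 5P = 3P - 2449, giving 15023 = 8P, P = 1877.875, q = 3184.625.
Expenditure moves from 2307×4472 = 10316904 to 1877.875×3184.625 = 5980327.671875; change = -4336576.33.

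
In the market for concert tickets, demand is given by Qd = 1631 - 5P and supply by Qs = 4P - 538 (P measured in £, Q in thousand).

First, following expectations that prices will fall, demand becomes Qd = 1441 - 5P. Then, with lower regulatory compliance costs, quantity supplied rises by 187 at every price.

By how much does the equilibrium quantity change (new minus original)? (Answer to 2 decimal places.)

+19.44

Before the shock: 1631 - 5P = 4P - 538 ⇒ 2169 = 9P ⇒ P = 241, Q = 426.
With the change applied: demand Qd = 1441 - 5P, supply Qs = 4P - 351.
New equilibrium: 1441 - 5P = 4P - 351 ⇒ 1792 = 9P ⇒ P = 1792/9 ≈ 199.1111, Q = 4009/9 ≈ 445.4444.
ΔQ = 445.4444 − 426 = +19.44.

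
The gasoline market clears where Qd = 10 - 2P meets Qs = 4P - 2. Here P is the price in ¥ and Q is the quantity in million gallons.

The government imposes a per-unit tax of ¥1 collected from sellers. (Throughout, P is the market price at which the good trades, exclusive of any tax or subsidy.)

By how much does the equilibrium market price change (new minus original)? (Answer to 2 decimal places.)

+0.67

Solve the original market: 10 - 2P = 4P - 2, hence P = 2 and Q = 6.
Since sellers keep the price net of the tax, the effective supply curve becomes Qs = 4P - 6.
Setting them equal: 10 - 2P = 4P - 6 → 16 = 6P, so P = 8/3 ≈ 2.6667 and Q = 14/3 ≈ 4.6667.
ΔP = 2.6667 − 2 = +0.67.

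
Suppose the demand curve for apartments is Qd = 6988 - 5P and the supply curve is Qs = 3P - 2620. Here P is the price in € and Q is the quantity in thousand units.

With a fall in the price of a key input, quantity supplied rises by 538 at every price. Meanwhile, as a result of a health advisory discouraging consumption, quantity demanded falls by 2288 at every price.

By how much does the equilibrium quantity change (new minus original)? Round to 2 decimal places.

Original equilibrium: 6988 - 5P = 3P - 2620 gives 9608 = 8P, so P = 1201 and Q = 983.
After the shift, demand is Qd = 4700 - 5P and supply is Qs = 3P - 2082.
Clearing the new market: 4700 - 5P = 3P - 2082, so P = 847.75 and Q = 461.25.
ΔQ = 461.25 − 983 = -521.75.

-521.75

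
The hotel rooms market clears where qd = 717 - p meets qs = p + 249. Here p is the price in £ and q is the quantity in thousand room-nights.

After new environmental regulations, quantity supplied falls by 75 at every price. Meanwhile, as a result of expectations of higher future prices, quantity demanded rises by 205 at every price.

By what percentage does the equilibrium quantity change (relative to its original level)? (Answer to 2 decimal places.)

Initially, 717 - p = p + 249, so 468 = 2p and p = 234, q = 483.
With the change applied: demand qd = 922 - p, supply qs = p + 174.
Setting them equal: 922 - p = p + 174 → 748 = 2p, so p = 374 and q = 548.
%Δq = (548 − 483) / 483 × 100 = +13.46%.

+13.46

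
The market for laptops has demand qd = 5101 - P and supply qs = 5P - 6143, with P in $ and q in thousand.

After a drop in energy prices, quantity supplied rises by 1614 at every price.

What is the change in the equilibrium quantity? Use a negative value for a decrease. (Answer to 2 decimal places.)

Initially, 5101 - P = 5P - 6143, so 11244 = 6P and P = 1874, q = 3227.
After the shift, demand is qd = 5101 - P and supply is qs = 5P - 4529.
Clearing the new market: 5101 - P = 5P - 4529, so P = 1605 and q = 3496.
Δq = 3496 − 3227 = +269.00.

+269.00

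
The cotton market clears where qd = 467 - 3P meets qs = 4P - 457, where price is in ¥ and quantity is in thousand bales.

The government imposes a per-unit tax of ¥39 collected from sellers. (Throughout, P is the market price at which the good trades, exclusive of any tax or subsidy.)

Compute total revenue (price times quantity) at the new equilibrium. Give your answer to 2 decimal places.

Initially, 467 - 3P = 4P - 457, so 924 = 7P and P = 132, q = 71.
Since sellers keep the price net of the tax, the effective supply curve becomes qs = 4P - 613.
Equate the new curves: 467 - 3P = 4P - 613, giving 1080 = 7P, P = 1080/7 ≈ 154.2857, q = 29/7 ≈ 4.1429.
New expenditure = 154.2857 × 4.1429 = 639.18.

639.18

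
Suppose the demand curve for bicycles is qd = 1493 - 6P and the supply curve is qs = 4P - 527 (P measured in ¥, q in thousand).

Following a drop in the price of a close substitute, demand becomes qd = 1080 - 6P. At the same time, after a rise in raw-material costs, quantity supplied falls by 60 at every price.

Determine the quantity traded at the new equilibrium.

Before the shock: 1493 - 6P = 4P - 527 ⇒ 2020 = 10P ⇒ P = 202, q = 281.
With the change applied: demand qd = 1080 - 6P, supply qs = 4P - 587.
Setting them equal: 1080 - 6P = 4P - 587 → 1667 = 10P, so P = 166.7 and q = 79.8.

79.8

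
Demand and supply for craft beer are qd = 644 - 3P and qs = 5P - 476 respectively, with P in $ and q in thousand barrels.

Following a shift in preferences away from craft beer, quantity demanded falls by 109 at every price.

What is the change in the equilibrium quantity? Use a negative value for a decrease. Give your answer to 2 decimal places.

-68.13

Before the shock: 644 - 3P = 5P - 476 ⇒ 1120 = 8P ⇒ P = 140, q = 224.
After the shift, demand is qd = 535 - 3P and supply is qs = 5P - 476.
Setting them equal: 535 - 3P = 5P - 476 → 1011 = 8P, so P = 126.375 and q = 155.875.
Δq = 155.875 − 224 = -68.13.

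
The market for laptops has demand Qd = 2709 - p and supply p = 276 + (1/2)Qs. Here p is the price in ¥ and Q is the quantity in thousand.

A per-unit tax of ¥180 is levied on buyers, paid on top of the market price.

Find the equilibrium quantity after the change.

1502

Initially, 2709 - p = 2p - 552, so 3261 = 3p and p = 1087, Q = 1622.
Since buyers pay the price plus the tax, the effective demand curve becomes Qd = 2529 - p.
Clearing the new market: 2529 - p = 2p - 552, so p = 1027 and Q = 1502.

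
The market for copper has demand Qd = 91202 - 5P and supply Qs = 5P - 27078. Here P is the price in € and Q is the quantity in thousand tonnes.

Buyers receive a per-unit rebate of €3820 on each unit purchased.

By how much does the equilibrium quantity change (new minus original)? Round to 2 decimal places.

+9550.00

Solve the original market: 91202 - 5P = 5P - 27078, hence P = 11828 and Q = 32062.
Since buyers' out-of-pocket price is the market price minus the rebate, the effective demand curve becomes Qd = 110302 - 5P.
Equate the new curves: 110302 - 5P = 5P - 27078, giving 137380 = 10P, P = 13738, Q = 41612.
ΔQ = 41612 − 32062 = +9550.00.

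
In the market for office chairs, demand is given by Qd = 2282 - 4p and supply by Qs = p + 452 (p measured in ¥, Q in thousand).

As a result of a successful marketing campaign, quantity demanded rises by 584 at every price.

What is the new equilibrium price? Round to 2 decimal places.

Initially, 2282 - 4p = p + 452, so 1830 = 5p and p = 366, Q = 818.
After the shift, demand is Qd = 2866 - 4p and supply is Qs = p + 452.
Equate the new curves: 2866 - 4p = p + 452, giving 2414 = 5p, p = 482.8, Q = 934.8.

482.80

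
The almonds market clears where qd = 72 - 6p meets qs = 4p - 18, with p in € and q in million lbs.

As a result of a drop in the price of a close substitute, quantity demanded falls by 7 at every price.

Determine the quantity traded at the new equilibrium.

Before the shock: 72 - 6p = 4p - 18 ⇒ 90 = 10p ⇒ p = 9, q = 18.
The shock moves the curves to qd = 65 - 6p and qs = 4p - 18.
Equate the new curves: 65 - 6p = 4p - 18, giving 83 = 10p, p = 8.3, q = 15.2.

15.2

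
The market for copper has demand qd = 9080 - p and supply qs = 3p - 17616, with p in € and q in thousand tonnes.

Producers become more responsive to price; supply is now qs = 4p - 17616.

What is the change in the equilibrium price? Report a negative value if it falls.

Before the shock: 9080 - p = 3p - 17616 ⇒ 26696 = 4p ⇒ p = 6674, q = 2406.
The new curves are qd = 9080 - p (demand) and qs = 4p - 17616 (supply).
Equate the new curves: 9080 - p = 4p - 17616, giving 26696 = 5p, p = 5339.2, q = 3740.8.
Δp = 5339.2 − 6674 = -1334.8.

-1334.8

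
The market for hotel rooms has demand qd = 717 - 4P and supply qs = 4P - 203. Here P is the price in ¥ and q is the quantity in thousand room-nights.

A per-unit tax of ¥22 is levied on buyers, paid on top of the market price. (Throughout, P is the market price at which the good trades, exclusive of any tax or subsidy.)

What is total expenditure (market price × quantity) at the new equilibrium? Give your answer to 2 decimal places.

Original equilibrium: 717 - 4P = 4P - 203 gives 920 = 8P, so P = 115 and q = 257.
Since buyers pay the price plus the tax, the effective demand curve becomes qd = 629 - 4P.
Clearing the new market: 629 - 4P = 4P - 203, so P = 104 and q = 213.
New expenditure = 104 × 213 = 22152.00.

22152.00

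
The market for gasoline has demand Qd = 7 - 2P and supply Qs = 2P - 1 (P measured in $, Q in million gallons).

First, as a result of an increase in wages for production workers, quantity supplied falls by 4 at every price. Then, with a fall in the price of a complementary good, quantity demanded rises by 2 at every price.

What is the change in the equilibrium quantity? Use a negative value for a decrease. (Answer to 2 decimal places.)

Initially, 7 - 2P = 2P - 1, so 8 = 4P and P = 2, Q = 3.
The new curves are Qd = 9 - 2P (demand) and Qs = 2P - 5 (supply).
Equate the new curves: 9 - 2P = 2P - 5, giving 14 = 4P, P = 3.5, Q = 2.
ΔQ = 2 − 3 = -1.00.

-1.00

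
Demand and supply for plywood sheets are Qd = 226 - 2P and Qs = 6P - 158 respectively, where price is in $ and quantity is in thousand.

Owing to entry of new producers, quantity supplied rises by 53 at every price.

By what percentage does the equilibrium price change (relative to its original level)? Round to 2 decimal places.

-13.80

Initially, 226 - 2P = 6P - 158, so 384 = 8P and P = 48, Q = 130.
After the shift, demand is Qd = 226 - 2P and supply is Qs = 6P - 105.
Clearing the new market: 226 - 2P = 6P - 105, so P = 41.375 and Q = 143.25.
%ΔP = (41.375 − 48) / 48 × 100 = -13.80%.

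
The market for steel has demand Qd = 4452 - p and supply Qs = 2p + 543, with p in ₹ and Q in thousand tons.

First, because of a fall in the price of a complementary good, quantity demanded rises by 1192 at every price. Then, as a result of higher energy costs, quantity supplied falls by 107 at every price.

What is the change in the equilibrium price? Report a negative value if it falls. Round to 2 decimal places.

Solve the original market: 4452 - p = 2p + 543, hence p = 1303 and Q = 3149.
After the shift, demand is Qd = 5644 - p and supply is Qs = 2p + 436.
Setting them equal: 5644 - p = 2p + 436 → 5208 = 3p, so p = 1736 and Q = 3908.
Δp = 1736 − 1303 = +433.00.

+433.00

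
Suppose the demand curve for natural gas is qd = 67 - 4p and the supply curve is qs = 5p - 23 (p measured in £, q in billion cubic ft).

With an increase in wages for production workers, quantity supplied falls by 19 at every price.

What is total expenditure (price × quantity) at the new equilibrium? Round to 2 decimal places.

Solve the original market: 67 - 4p = 5p - 23, hence p = 10 and q = 27.
The shock moves the curves to qd = 67 - 4p and qs = 5p - 42.
Equate the new curves: 67 - 4p = 5p - 42, giving 109 = 9p, p = 109/9 ≈ 12.1111, q = 167/9 ≈ 18.5556.
New expenditure = 12.1111 × 18.5556 = 224.73.

224.73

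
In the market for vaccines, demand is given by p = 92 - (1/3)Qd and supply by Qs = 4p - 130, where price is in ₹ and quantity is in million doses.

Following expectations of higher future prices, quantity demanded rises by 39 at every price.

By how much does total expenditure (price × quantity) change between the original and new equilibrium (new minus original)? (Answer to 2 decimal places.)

Initially, 276 - 3p = 4p - 130, so 406 = 7p and p = 58, Q = 102.
After the shift, demand is Qd = 315 - 3p and supply is Qs = 4p - 130.
New equilibrium: 315 - 3p = 4p - 130 ⇒ 445 = 7p ⇒ p = 445/7 ≈ 63.5714, Q = 870/7 ≈ 124.2857.
Expenditure moves from 58×102 = 5916 to 63.5714×124.2857 = 7901.0204; change = +1985.02.

+1985.02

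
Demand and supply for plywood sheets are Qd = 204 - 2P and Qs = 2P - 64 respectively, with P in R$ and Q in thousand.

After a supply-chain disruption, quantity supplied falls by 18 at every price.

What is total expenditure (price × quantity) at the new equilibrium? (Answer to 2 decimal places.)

4361.50

Initially, 204 - 2P = 2P - 64, so 268 = 4P and P = 67, Q = 70.
The shock moves the curves to Qd = 204 - 2P and Qs = 2P - 82.
Setting them equal: 204 - 2P = 2P - 82 → 286 = 4P, so P = 71.5 and Q = 61.
New expenditure = 71.5 × 61 = 4361.50.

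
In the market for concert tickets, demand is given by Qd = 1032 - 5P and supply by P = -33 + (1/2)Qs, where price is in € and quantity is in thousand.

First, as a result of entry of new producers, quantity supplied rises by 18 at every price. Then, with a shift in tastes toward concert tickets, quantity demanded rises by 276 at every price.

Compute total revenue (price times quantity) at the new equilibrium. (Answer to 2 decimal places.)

Original equilibrium: 1032 - 5P = 2P + 66 gives 966 = 7P, so P = 138 and Q = 342.
After the shift, demand is Qd = 1308 - 5P and supply is Qs = 2P + 84.
Setting them equal: 1308 - 5P = 2P + 84 → 1224 = 7P, so P = 1224/7 ≈ 174.8571 and Q = 3036/7 ≈ 433.7143.
New expenditure = 174.8571 × 433.7143 = 75838.04.

75838.04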